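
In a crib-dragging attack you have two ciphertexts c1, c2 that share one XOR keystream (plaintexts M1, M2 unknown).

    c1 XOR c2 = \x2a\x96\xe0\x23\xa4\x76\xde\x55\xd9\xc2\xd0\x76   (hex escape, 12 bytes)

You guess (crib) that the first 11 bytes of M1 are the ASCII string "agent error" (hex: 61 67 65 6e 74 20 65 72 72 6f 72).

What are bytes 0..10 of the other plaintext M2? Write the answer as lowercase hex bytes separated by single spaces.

4b f1 85 4d d0 56 bb 27 ab ad a2

Since c1 ⊕ c2 = M1 ⊕ M2, XORing with the guessed M1 bytes yields the corresponding M2 bytes: M2 = (c1 ⊕ c2) ⊕ M1.
byte 0:  42 xor  97 =  75
byte 1: 150 xor 103 = 241
byte 2: 224 xor 101 = 133
byte 3:  35 xor 110 =  77
byte 4: 164 xor 116 = 208
byte 5: 118 xor  32 =  86
byte 6: 222 xor 101 = 187
byte 7:  85 xor 114 =  39
byte 8: 217 xor 114 = 171
byte 9: 194 xor 111 = 173
byte 10: 208 xor 114 = 162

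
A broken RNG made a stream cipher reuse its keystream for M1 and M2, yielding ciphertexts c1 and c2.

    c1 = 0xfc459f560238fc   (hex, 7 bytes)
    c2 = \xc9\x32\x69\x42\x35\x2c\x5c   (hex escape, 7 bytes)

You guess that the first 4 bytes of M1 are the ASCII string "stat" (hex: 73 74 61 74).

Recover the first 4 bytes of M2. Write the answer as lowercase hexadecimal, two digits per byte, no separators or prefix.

First, c1 ⊕ c2 = (M1 ⊕ K) ⊕ (M2 ⊕ K) = M1 ⊕ M2, so the key drops out. Then M2 = (M1 ⊕ M2) ⊕ M1 over the first 4 bytes.
byte 0: (fc XOR c9) XOR 73 = 35 XOR 73 = 46
byte 1: (45 XOR 32) XOR 74 = 77 XOR 74 = 03
byte 2: (9f XOR 69) XOR 61 = f6 XOR 61 = 97
byte 3: (56 XOR 42) XOR 74 = 14 XOR 74 = 60

46039760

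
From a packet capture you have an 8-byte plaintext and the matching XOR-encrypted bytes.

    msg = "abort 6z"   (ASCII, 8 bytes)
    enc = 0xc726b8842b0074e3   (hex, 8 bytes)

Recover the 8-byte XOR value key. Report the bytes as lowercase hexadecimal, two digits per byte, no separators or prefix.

a644d7f65f204299

Since enc = msg ⊕ key, XORing both sides with msg gives key = msg ⊕ enc.
61 ^ c7 = a6
62 ^ 26 = 44
6f ^ b8 = d7
72 ^ 84 = f6
74 ^ 2b = 5f
20 ^ 00 = 20
36 ^ 74 = 42
7a ^ e3 = 99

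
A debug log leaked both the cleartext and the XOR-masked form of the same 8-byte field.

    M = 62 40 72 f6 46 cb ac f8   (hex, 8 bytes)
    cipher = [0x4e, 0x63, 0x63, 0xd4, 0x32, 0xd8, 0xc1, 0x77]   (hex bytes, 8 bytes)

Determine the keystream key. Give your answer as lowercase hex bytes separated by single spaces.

2c 23 11 22 74 13 6d 8f

Since cipher = M ⊕ key, XORing both sides with M gives key = M ⊕ cipher.
62 ^ 4e = 2c
40 ^ 63 = 23
72 ^ 63 = 11
f6 ^ d4 = 22
46 ^ 32 = 74
cb ^ d8 = 13
ac ^ c1 = 6d
f8 ^ 77 = 8f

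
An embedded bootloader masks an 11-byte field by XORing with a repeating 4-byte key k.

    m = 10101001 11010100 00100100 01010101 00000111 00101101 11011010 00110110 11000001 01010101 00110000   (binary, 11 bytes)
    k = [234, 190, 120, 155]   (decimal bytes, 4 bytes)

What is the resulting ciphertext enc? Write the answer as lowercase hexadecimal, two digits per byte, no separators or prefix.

The 4-byte key repeats, so the effective keystream is ea be 78 9b ea be 78 9b ea be 78.
byte 0: a9 XOR ea = 43
byte 1: d4 XOR be = 6a
byte 2: 24 XOR 78 = 5c
byte 3: 55 XOR 9b = ce
byte 4: 07 XOR ea = ed
byte 5: 2d XOR be = 93
byte 6: da XOR 78 = a2
byte 7: 36 XOR 9b = ad
byte 8: c1 XOR ea = 2b
byte 9: 55 XOR be = eb
byte 10: 30 XOR 78 = 48

436a5cceed93a2ad2beb48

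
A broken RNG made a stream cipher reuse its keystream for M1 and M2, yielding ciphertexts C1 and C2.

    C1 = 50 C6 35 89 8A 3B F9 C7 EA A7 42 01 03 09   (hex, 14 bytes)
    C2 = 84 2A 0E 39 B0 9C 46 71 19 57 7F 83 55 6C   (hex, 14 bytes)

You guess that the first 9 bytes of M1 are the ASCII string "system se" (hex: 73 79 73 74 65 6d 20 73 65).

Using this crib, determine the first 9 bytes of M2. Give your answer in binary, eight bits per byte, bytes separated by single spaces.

First, C1 ⊕ C2 = (M1 ⊕ K) ⊕ (M2 ⊕ K) = M1 ⊕ M2, so the key drops out. Then M2 = (M1 ⊕ M2) ⊕ M1 over the first 9 bytes.
byte 0: (50 ⊕ 84) ⊕ 73 = d4 ⊕ 73 = a7
byte 1: (c6 ⊕ 2a) ⊕ 79 = ec ⊕ 79 = 95
byte 2: (35 ⊕ 0e) ⊕ 73 = 3b ⊕ 73 = 48
byte 3: (89 ⊕ 39) ⊕ 74 = b0 ⊕ 74 = c4
byte 4: (8a ⊕ b0) ⊕ 65 = 3a ⊕ 65 = 5f
byte 5: (3b ⊕ 9c) ⊕ 6d = a7 ⊕ 6d = ca
byte 6: (f9 ⊕ 46) ⊕ 20 = bf ⊕ 20 = 9f
byte 7: (c7 ⊕ 71) ⊕ 73 = b6 ⊕ 73 = c5
byte 8: (ea ⊕ 19) ⊕ 65 = f3 ⊕ 65 = 96

10100111 10010101 01001000 11000100 01011111 11001010 10011111 11000101 10010110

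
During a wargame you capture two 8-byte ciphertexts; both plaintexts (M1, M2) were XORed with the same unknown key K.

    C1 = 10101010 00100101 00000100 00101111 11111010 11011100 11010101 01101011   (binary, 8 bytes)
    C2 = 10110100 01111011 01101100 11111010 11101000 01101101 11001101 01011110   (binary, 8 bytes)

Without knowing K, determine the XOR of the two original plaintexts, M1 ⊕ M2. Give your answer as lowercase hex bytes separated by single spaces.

1e 5e 68 d5 12 b1 18 35

C1 ⊕ C2 = (M1 ⊕ K) ⊕ (M2 ⊕ K) = M1 ⊕ M2 — the shared key cancels under XOR.
170 XOR 180 =  30
 37 XOR 123 =  94
  4 XOR 108 = 104
 47 XOR 250 = 213
250 XOR 232 =  18
220 XOR 109 = 177
213 XOR 205 =  24
107 XOR  94 =  53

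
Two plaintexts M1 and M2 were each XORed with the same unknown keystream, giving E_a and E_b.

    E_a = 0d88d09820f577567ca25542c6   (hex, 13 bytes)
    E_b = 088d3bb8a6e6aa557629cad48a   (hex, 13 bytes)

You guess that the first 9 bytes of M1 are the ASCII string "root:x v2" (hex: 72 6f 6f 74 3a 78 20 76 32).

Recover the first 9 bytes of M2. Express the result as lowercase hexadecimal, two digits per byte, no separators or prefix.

776a8454bc6bfd7538

First, E_a ⊕ E_b = (M1 ⊕ K) ⊕ (M2 ⊕ K) = M1 ⊕ M2, so the key drops out. Then M2 = (M1 ⊕ M2) ⊕ M1 over the first 9 bytes.
byte 0: (0d xor 08) xor 72 = 05 xor 72 = 77
byte 1: (88 xor 8d) xor 6f = 05 xor 6f = 6a
byte 2: (d0 xor 3b) xor 6f = eb xor 6f = 84
byte 3: (98 xor b8) xor 74 = 20 xor 74 = 54
byte 4: (20 xor a6) xor 3a = 86 xor 3a = bc
byte 5: (f5 xor e6) xor 78 = 13 xor 78 = 6b
byte 6: (77 xor aa) xor 20 = dd xor 20 = fd
byte 7: (56 xor 55) xor 76 = 03 xor 76 = 75
byte 8: (7c xor 76) xor 32 = 0a xor 32 = 38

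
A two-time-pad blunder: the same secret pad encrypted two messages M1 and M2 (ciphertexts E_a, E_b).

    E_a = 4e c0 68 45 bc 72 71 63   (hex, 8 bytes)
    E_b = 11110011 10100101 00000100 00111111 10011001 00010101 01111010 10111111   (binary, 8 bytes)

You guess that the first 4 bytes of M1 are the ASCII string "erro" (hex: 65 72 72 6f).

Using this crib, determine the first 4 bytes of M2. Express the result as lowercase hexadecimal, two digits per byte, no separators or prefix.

First, E_a ⊕ E_b = (M1 ⊕ K) ⊕ (M2 ⊕ K) = M1 ⊕ M2, so the key drops out. Then M2 = (M1 ⊕ M2) ⊕ M1 over the first 4 bytes.
byte 0: (4e ⊕ f3) ⊕ 65 = bd ⊕ 65 = d8
byte 1: (c0 ⊕ a5) ⊕ 72 = 65 ⊕ 72 = 17
byte 2: (68 ⊕ 04) ⊕ 72 = 6c ⊕ 72 = 1e
byte 3: (45 ⊕ 3f) ⊕ 6f = 7a ⊕ 6f = 15

d8171e15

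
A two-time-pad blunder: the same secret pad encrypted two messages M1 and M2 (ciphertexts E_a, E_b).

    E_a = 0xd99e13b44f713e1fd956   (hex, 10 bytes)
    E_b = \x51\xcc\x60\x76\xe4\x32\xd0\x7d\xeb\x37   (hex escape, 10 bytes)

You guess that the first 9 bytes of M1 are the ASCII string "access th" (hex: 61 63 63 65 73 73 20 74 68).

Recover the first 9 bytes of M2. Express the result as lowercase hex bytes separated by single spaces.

First, E_a ⊕ E_b = (M1 ⊕ K) ⊕ (M2 ⊕ K) = M1 ⊕ M2, so the key drops out. Then M2 = (M1 ⊕ M2) ⊕ M1 over the first 9 bytes.
byte 0: (d9 xor 51) xor 61 = 88 xor 61 = e9
byte 1: (9e xor cc) xor 63 = 52 xor 63 = 31
byte 2: (13 xor 60) xor 63 = 73 xor 63 = 10
byte 3: (b4 xor 76) xor 65 = c2 xor 65 = a7
byte 4: (4f xor e4) xor 73 = ab xor 73 = d8
byte 5: (71 xor 32) xor 73 = 43 xor 73 = 30
byte 6: (3e xor d0) xor 20 = ee xor 20 = ce
byte 7: (1f xor 7d) xor 74 = 62 xor 74 = 16
byte 8: (d9 xor eb) xor 68 = 32 xor 68 = 5a

e9 31 10 a7 d8 30 ce 16 5a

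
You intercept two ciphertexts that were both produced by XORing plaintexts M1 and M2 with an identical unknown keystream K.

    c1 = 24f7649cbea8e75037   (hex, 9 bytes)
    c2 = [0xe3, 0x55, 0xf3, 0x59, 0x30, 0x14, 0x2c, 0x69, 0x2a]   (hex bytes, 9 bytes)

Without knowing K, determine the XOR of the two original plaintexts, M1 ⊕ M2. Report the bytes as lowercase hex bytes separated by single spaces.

c1 ⊕ c2 = (M1 ⊕ K) ⊕ (M2 ⊕ K) = M1 ⊕ M2 — the shared key cancels under XOR.
24 ^ e3 = c7
f7 ^ 55 = a2
64 ^ f3 = 97
9c ^ 59 = c5
be ^ 30 = 8e
a8 ^ 14 = bc
e7 ^ 2c = cb
50 ^ 69 = 39
37 ^ 2a = 1d

c7 a2 97 c5 8e bc cb 39 1d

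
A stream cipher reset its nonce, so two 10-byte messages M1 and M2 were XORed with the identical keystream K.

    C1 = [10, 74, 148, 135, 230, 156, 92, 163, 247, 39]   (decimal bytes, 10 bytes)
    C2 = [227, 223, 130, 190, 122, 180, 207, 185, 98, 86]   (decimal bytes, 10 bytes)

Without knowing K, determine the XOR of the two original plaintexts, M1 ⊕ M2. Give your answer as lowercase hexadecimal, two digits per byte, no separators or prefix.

C1 ⊕ C2 = (M1 ⊕ K) ⊕ (M2 ⊕ K) = M1 ⊕ M2 — the shared key cancels under XOR.
byte 0: 0a XOR e3 = e9
byte 1: 4a XOR df = 95
byte 2: 94 XOR 82 = 16
byte 3: 87 XOR be = 39
byte 4: e6 XOR 7a = 9c
byte 5: 9c XOR b4 = 28
byte 6: 5c XOR cf = 93
byte 7: a3 XOR b9 = 1a
byte 8: f7 XOR 62 = 95
byte 9: 27 XOR 56 = 71

e99516399c28931a9571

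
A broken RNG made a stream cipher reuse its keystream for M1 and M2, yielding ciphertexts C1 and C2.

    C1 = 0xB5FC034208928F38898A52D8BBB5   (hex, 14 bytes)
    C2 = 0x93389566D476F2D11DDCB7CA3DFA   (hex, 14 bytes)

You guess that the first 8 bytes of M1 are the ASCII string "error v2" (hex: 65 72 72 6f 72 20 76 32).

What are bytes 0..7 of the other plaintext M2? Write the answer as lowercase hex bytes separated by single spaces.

43 b6 e4 4b ae c4 0b db

First, C1 ⊕ C2 = (M1 ⊕ K) ⊕ (M2 ⊕ K) = M1 ⊕ M2, so the key drops out. Then M2 = (M1 ⊕ M2) ⊕ M1 over the first 8 bytes.
byte 0: (b5 xor 93) xor 65 = 26 xor 65 = 43
byte 1: (fc xor 38) xor 72 = c4 xor 72 = b6
byte 2: (03 xor 95) xor 72 = 96 xor 72 = e4
byte 3: (42 xor 66) xor 6f = 24 xor 6f = 4b
byte 4: (08 xor d4) xor 72 = dc xor 72 = ae
byte 5: (92 xor 76) xor 20 = e4 xor 20 = c4
byte 6: (8f xor f2) xor 76 = 7d xor 76 = 0b
byte 7: (38 xor d1) xor 32 = e9 xor 32 = db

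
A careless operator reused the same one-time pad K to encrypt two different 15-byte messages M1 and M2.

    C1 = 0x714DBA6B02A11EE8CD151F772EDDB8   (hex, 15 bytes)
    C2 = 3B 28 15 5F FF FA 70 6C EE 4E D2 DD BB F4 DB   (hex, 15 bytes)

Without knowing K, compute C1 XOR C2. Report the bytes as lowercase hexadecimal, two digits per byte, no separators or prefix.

4a65af34fd5b6e84235bcdaa952963

C1 ⊕ C2 = (M1 ⊕ K) ⊕ (M2 ⊕ K) = M1 ⊕ M2 — the shared key cancels under XOR.
byte 0: 71 ^ 3b = 4a
byte 1: 4d ^ 28 = 65
byte 2: ba ^ 15 = af
byte 3: 6b ^ 5f = 34
byte 4: 02 ^ ff = fd
byte 5: a1 ^ fa = 5b
byte 6: 1e ^ 70 = 6e
byte 7: e8 ^ 6c = 84
byte 8: cd ^ ee = 23
byte 9: 15 ^ 4e = 5b
byte 10: 1f ^ d2 = cd
byte 11: 77 ^ dd = aa
byte 12: 2e ^ bb = 95
byte 13: dd ^ f4 = 29
byte 14: b8 ^ db = 63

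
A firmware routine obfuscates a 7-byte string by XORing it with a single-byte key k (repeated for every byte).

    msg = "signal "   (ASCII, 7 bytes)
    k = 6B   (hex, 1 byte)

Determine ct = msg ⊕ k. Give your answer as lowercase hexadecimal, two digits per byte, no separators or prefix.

The 1-byte key repeats, so the effective keystream is 6b 6b 6b 6b 6b 6b 6b.
byte 0: 115 XOR 107 =  24
byte 1: 105 XOR 107 =   2
byte 2: 103 XOR 107 =  12
byte 3: 110 XOR 107 =   5
byte 4:  97 XOR 107 =  10
byte 5: 108 XOR 107 =   7
byte 6:  32 XOR 107 =  75

18020c050a074b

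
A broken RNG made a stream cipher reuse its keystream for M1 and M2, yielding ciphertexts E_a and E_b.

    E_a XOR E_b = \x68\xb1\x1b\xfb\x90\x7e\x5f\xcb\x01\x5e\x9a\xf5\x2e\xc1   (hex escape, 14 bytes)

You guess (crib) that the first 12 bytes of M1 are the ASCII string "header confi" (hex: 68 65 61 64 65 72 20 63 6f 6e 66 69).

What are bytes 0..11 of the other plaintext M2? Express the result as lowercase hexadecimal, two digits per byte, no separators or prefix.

00d47a9ff50c7fa86e30fc9c

Since E_a ⊕ E_b = M1 ⊕ M2, XORing with the guessed M1 bytes yields the corresponding M2 bytes: M2 = (E_a ⊕ E_b) ⊕ M1.
68 ^ 68 = 00
b1 ^ 65 = d4
1b ^ 61 = 7a
fb ^ 64 = 9f
90 ^ 65 = f5
7e ^ 72 = 0c
5f ^ 20 = 7f
cb ^ 63 = a8
01 ^ 6f = 6e
5e ^ 6e = 30
9a ^ 66 = fc
f5 ^ 69 = 9c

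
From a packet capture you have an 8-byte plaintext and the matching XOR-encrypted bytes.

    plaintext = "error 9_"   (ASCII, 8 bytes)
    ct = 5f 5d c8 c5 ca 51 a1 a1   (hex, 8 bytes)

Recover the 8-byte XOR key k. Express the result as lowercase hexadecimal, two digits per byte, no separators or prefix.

Since ct = plaintext ⊕ k, XORing both sides with plaintext gives k = plaintext ⊕ ct.
101 ⊕  95 =  58
114 ⊕  93 =  47
114 ⊕ 200 = 186
111 ⊕ 197 = 170
114 ⊕ 202 = 184
 32 ⊕  81 = 113
 57 ⊕ 161 = 152
 95 ⊕ 161 = 254

3a2fbaaab87198fe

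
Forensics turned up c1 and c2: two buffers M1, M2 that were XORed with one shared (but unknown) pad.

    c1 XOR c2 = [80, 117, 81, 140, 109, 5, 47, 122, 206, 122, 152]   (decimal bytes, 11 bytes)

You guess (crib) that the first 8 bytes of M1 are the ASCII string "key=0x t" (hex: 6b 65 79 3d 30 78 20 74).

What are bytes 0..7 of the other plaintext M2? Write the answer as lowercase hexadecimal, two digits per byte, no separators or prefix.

3b1028b15d7d0f0e

Since c1 ⊕ c2 = M1 ⊕ M2, XORing with the guessed M1 bytes yields the corresponding M2 bytes: M2 = (c1 ⊕ c2) ⊕ M1.
byte 0: 50 xor 6b = 3b
byte 1: 75 xor 65 = 10
byte 2: 51 xor 79 = 28
byte 3: 8c xor 3d = b1
byte 4: 6d xor 30 = 5d
byte 5: 05 xor 78 = 7d
byte 6: 2f xor 20 = 0f
byte 7: 7a xor 74 = 0e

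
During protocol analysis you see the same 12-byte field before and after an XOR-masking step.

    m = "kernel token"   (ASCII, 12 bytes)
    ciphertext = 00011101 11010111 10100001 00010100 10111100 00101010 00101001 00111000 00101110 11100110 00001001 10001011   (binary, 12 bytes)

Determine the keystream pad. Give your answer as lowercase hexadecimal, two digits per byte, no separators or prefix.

76b2d37ad946094c418d6ce5

Since ciphertext = m ⊕ pad, XORing both sides with m gives pad = m ⊕ ciphertext.
byte 0: 6b ⊕ 1d = 76
byte 1: 65 ⊕ d7 = b2
byte 2: 72 ⊕ a1 = d3
byte 3: 6e ⊕ 14 = 7a
byte 4: 65 ⊕ bc = d9
byte 5: 6c ⊕ 2a = 46
byte 6: 20 ⊕ 29 = 09
byte 7: 74 ⊕ 38 = 4c
byte 8: 6f ⊕ 2e = 41
byte 9: 6b ⊕ e6 = 8d
byte 10: 65 ⊕ 09 = 6c
byte 11: 6e ⊕ 8b = e5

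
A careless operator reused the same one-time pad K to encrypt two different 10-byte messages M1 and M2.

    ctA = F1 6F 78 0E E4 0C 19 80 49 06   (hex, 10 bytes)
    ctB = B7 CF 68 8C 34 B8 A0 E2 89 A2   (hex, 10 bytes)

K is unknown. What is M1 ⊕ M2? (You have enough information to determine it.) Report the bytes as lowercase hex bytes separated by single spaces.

ctA ⊕ ctB = (M1 ⊕ K) ⊕ (M2 ⊕ K) = M1 ⊕ M2 — the shared key cancels under XOR.
f1 ^ b7 = 46
6f ^ cf = a0
78 ^ 68 = 10
0e ^ 8c = 82
e4 ^ 34 = d0
0c ^ b8 = b4
19 ^ a0 = b9
80 ^ e2 = 62
49 ^ 89 = c0
06 ^ a2 = a4

46 a0 10 82 d0 b4 b9 62 c0 a4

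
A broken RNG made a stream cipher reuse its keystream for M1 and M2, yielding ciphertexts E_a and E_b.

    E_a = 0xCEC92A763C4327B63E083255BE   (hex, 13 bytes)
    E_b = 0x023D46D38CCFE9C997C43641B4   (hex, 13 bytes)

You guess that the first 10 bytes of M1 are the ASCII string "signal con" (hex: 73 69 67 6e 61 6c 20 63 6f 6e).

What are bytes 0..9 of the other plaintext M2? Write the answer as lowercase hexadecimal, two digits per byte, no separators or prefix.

First, E_a ⊕ E_b = (M1 ⊕ K) ⊕ (M2 ⊕ K) = M1 ⊕ M2, so the key drops out. Then M2 = (M1 ⊕ M2) ⊕ M1 over the first 10 bytes.
byte 0: (ce XOR 02) XOR 73 = cc XOR 73 = bf
byte 1: (c9 XOR 3d) XOR 69 = f4 XOR 69 = 9d
byte 2: (2a XOR 46) XOR 67 = 6c XOR 67 = 0b
byte 3: (76 XOR d3) XOR 6e = a5 XOR 6e = cb
byte 4: (3c XOR 8c) XOR 61 = b0 XOR 61 = d1
byte 5: (43 XOR cf) XOR 6c = 8c XOR 6c = e0
byte 6: (27 XOR e9) XOR 20 = ce XOR 20 = ee
byte 7: (b6 XOR c9) XOR 63 = 7f XOR 63 = 1c
byte 8: (3e XOR 97) XOR 6f = a9 XOR 6f = c6
byte 9: (08 XOR c4) XOR 6e = cc XOR 6e = a2

bf9d0bcbd1e0ee1cc6a2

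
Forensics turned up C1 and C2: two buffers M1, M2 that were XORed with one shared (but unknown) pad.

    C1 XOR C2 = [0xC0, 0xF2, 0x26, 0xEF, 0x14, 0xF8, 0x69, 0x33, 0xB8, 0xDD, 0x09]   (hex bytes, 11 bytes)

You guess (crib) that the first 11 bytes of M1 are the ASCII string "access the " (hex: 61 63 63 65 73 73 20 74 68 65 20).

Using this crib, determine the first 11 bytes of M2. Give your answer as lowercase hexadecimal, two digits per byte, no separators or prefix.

Since C1 ⊕ C2 = M1 ⊕ M2, XORing with the guessed M1 bytes yields the corresponding M2 bytes: M2 = (C1 ⊕ C2) ⊕ M1.
byte 0: 192 xor  97 = 161
byte 1: 242 xor  99 = 145
byte 2:  38 xor  99 =  69
byte 3: 239 xor 101 = 138
byte 4:  20 xor 115 = 103
byte 5: 248 xor 115 = 139
byte 6: 105 xor  32 =  73
byte 7:  51 xor 116 =  71
byte 8: 184 xor 104 = 208
byte 9: 221 xor 101 = 184
byte 10:   9 xor  32 =  41

a191458a678b4947d0b829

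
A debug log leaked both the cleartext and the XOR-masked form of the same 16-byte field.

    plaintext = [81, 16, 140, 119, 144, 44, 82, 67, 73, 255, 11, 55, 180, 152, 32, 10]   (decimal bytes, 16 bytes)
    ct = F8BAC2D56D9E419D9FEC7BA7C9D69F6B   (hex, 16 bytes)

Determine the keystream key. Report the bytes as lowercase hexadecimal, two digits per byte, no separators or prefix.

a9aa4ea2fdb213ded61370907d4ebf61

Since ct = plaintext ⊕ key, XORing both sides with plaintext gives key = plaintext ⊕ ct.
51 ⊕ f8 = a9
10 ⊕ ba = aa
8c ⊕ c2 = 4e
77 ⊕ d5 = a2
90 ⊕ 6d = fd
2c ⊕ 9e = b2
52 ⊕ 41 = 13
43 ⊕ 9d = de
49 ⊕ 9f = d6
ff ⊕ ec = 13
0b ⊕ 7b = 70
37 ⊕ a7 = 90
b4 ⊕ c9 = 7d
98 ⊕ d6 = 4e
20 ⊕ 9f = bf
0a ⊕ 6b = 61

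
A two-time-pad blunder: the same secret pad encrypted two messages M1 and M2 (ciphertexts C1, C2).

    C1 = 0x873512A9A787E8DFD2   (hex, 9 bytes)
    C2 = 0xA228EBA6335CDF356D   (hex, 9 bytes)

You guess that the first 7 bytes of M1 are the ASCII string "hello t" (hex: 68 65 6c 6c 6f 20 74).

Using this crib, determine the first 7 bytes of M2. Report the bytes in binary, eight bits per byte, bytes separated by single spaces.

First, C1 ⊕ C2 = (M1 ⊕ K) ⊕ (M2 ⊕ K) = M1 ⊕ M2, so the key drops out. Then M2 = (M1 ⊕ M2) ⊕ M1 over the first 7 bytes.
byte 0: (87 ^ a2) ^ 68 = 25 ^ 68 = 4d
byte 1: (35 ^ 28) ^ 65 = 1d ^ 65 = 78
byte 2: (12 ^ eb) ^ 6c = f9 ^ 6c = 95
byte 3: (a9 ^ a6) ^ 6c = 0f ^ 6c = 63
byte 4: (a7 ^ 33) ^ 6f = 94 ^ 6f = fb
byte 5: (87 ^ 5c) ^ 20 = db ^ 20 = fb
byte 6: (e8 ^ df) ^ 74 = 37 ^ 74 = 43

01001101 01111000 10010101 01100011 11111011 11111011 01000011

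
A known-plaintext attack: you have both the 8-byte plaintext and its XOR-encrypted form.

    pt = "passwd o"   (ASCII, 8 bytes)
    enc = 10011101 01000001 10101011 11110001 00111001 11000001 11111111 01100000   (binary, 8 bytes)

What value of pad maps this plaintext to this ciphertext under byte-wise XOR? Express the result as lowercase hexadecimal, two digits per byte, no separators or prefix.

ed20d8824ea5df0f

Since enc = pt ⊕ pad, XORing both sides with pt gives pad = pt ⊕ enc.
byte 0: 70 XOR 9d = ed
byte 1: 61 XOR 41 = 20
byte 2: 73 XOR ab = d8
byte 3: 73 XOR f1 = 82
byte 4: 77 XOR 39 = 4e
byte 5: 64 XOR c1 = a5
byte 6: 20 XOR ff = df
byte 7: 6f XOR 60 = 0f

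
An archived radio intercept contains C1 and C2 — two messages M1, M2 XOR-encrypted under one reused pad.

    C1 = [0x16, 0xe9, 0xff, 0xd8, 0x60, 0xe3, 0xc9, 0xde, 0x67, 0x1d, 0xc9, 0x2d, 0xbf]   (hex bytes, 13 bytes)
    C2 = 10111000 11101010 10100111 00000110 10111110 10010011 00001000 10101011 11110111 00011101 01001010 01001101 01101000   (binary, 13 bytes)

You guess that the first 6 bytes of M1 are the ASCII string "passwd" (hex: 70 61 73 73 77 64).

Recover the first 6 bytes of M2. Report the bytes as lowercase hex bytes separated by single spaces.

First, C1 ⊕ C2 = (M1 ⊕ K) ⊕ (M2 ⊕ K) = M1 ⊕ M2, so the key drops out. Then M2 = (M1 ⊕ M2) ⊕ M1 over the first 6 bytes.
byte 0: (16 ^ b8) ^ 70 = ae ^ 70 = de
byte 1: (e9 ^ ea) ^ 61 = 03 ^ 61 = 62
byte 2: (ff ^ a7) ^ 73 = 58 ^ 73 = 2b
byte 3: (d8 ^ 06) ^ 73 = de ^ 73 = ad
byte 4: (60 ^ be) ^ 77 = de ^ 77 = a9
byte 5: (e3 ^ 93) ^ 64 = 70 ^ 64 = 14

de 62 2b ad a9 14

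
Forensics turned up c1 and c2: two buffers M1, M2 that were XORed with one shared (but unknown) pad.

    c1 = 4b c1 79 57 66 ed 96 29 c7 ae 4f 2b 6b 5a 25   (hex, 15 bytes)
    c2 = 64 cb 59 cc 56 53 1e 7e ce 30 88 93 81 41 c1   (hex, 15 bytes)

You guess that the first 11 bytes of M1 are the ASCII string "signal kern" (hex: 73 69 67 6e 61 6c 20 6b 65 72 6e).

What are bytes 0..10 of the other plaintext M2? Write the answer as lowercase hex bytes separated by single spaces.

5c 63 47 f5 51 d2 a8 3c 6c ec a9

First, c1 ⊕ c2 = (M1 ⊕ K) ⊕ (M2 ⊕ K) = M1 ⊕ M2, so the key drops out. Then M2 = (M1 ⊕ M2) ⊕ M1 over the first 11 bytes.
byte 0: (4b xor 64) xor 73 = 2f xor 73 = 5c
byte 1: (c1 xor cb) xor 69 = 0a xor 69 = 63
byte 2: (79 xor 59) xor 67 = 20 xor 67 = 47
byte 3: (57 xor cc) xor 6e = 9b xor 6e = f5
byte 4: (66 xor 56) xor 61 = 30 xor 61 = 51
byte 5: (ed xor 53) xor 6c = be xor 6c = d2
byte 6: (96 xor 1e) xor 20 = 88 xor 20 = a8
byte 7: (29 xor 7e) xor 6b = 57 xor 6b = 3c
byte 8: (c7 xor ce) xor 65 = 09 xor 65 = 6c
byte 9: (ae xor 30) xor 72 = 9e xor 72 = ec
byte 10: (4f xor 88) xor 6e = c7 xor 6e = a9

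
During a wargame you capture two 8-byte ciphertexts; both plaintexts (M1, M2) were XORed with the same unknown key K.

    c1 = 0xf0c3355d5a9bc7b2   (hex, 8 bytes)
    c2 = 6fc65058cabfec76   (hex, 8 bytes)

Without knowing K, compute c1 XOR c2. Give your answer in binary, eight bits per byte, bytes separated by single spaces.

10011111 00000101 01100101 00000101 10010000 00100100 00101011 11000100

c1 ⊕ c2 = (M1 ⊕ K) ⊕ (M2 ⊕ K) = M1 ⊕ M2 — the shared key cancels under XOR.
f0 ⊕ 6f = 9f
c3 ⊕ c6 = 05
35 ⊕ 50 = 65
5d ⊕ 58 = 05
5a ⊕ ca = 90
9b ⊕ bf = 24
c7 ⊕ ec = 2b
b2 ⊕ 76 = c4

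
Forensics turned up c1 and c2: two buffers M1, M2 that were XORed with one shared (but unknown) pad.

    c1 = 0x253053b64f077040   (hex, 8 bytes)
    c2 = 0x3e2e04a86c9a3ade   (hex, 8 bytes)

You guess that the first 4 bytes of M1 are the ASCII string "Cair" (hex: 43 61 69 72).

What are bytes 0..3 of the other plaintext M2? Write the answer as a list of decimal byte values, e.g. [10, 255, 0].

First, c1 ⊕ c2 = (M1 ⊕ K) ⊕ (M2 ⊕ K) = M1 ⊕ M2, so the key drops out. Then M2 = (M1 ⊕ M2) ⊕ M1 over the first 4 bytes.
byte 0: (25 ^ 3e) ^ 43 = 1b ^ 43 = 58
byte 1: (30 ^ 2e) ^ 61 = 1e ^ 61 = 7f
byte 2: (53 ^ 04) ^ 69 = 57 ^ 69 = 3e
byte 3: (b6 ^ a8) ^ 72 = 1e ^ 72 = 6c

[88, 127, 62, 108]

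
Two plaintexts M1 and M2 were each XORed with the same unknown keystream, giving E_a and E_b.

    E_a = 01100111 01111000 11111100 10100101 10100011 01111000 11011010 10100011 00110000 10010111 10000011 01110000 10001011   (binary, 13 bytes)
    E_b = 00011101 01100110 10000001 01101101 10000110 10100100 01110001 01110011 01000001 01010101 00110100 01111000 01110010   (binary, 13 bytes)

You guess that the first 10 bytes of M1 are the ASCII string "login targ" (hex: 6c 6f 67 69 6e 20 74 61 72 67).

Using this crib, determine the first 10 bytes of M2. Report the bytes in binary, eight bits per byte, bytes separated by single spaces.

00010110 01110001 00011010 10100001 01001011 11111100 11011111 10110001 00000011 10100101

First, E_a ⊕ E_b = (M1 ⊕ K) ⊕ (M2 ⊕ K) = M1 ⊕ M2, so the key drops out. Then M2 = (M1 ⊕ M2) ⊕ M1 over the first 10 bytes.
byte 0: (67 XOR 1d) XOR 6c = 7a XOR 6c = 16
byte 1: (78 XOR 66) XOR 6f = 1e XOR 6f = 71
byte 2: (fc XOR 81) XOR 67 = 7d XOR 67 = 1a
byte 3: (a5 XOR 6d) XOR 69 = c8 XOR 69 = a1
byte 4: (a3 XOR 86) XOR 6e = 25 XOR 6e = 4b
byte 5: (78 XOR a4) XOR 20 = dc XOR 20 = fc
byte 6: (da XOR 71) XOR 74 = ab XOR 74 = df
byte 7: (a3 XOR 73) XOR 61 = d0 XOR 61 = b1
byte 8: (30 XOR 41) XOR 72 = 71 XOR 72 = 03
byte 9: (97 XOR 55) XOR 67 = c2 XOR 67 = a5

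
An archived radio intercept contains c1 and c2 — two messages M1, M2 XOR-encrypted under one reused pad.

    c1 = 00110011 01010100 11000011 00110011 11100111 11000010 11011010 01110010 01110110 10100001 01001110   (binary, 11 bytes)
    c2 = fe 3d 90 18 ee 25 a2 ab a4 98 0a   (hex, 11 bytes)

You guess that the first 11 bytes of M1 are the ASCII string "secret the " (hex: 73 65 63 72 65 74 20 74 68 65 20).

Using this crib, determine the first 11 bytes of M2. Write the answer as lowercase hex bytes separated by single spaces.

be 0c 30 59 6c 93 58 ad ba 5c 64

First, c1 ⊕ c2 = (M1 ⊕ K) ⊕ (M2 ⊕ K) = M1 ⊕ M2, so the key drops out. Then M2 = (M1 ⊕ M2) ⊕ M1 over the first 11 bytes.
byte 0: (33 xor fe) xor 73 = cd xor 73 = be
byte 1: (54 xor 3d) xor 65 = 69 xor 65 = 0c
byte 2: (c3 xor 90) xor 63 = 53 xor 63 = 30
byte 3: (33 xor 18) xor 72 = 2b xor 72 = 59
byte 4: (e7 xor ee) xor 65 = 09 xor 65 = 6c
byte 5: (c2 xor 25) xor 74 = e7 xor 74 = 93
byte 6: (da xor a2) xor 20 = 78 xor 20 = 58
byte 7: (72 xor ab) xor 74 = d9 xor 74 = ad
byte 8: (76 xor a4) xor 68 = d2 xor 68 = ba
byte 9: (a1 xor 98) xor 65 = 39 xor 65 = 5c
byte 10: (4e xor 0a) xor 20 = 44 xor 20 = 64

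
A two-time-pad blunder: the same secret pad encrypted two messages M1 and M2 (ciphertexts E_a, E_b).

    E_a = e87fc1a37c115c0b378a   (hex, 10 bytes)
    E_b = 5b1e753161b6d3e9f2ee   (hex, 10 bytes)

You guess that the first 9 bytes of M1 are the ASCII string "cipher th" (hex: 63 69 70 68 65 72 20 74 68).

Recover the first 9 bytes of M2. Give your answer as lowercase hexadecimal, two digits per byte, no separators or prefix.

d008c4fa78d5af96ad

First, E_a ⊕ E_b = (M1 ⊕ K) ⊕ (M2 ⊕ K) = M1 ⊕ M2, so the key drops out. Then M2 = (M1 ⊕ M2) ⊕ M1 over the first 9 bytes.
byte 0: (e8 ^ 5b) ^ 63 = b3 ^ 63 = d0
byte 1: (7f ^ 1e) ^ 69 = 61 ^ 69 = 08
byte 2: (c1 ^ 75) ^ 70 = b4 ^ 70 = c4
byte 3: (a3 ^ 31) ^ 68 = 92 ^ 68 = fa
byte 4: (7c ^ 61) ^ 65 = 1d ^ 65 = 78
byte 5: (11 ^ b6) ^ 72 = a7 ^ 72 = d5
byte 6: (5c ^ d3) ^ 20 = 8f ^ 20 = af
byte 7: (0b ^ e9) ^ 74 = e2 ^ 74 = 96
byte 8: (37 ^ f2) ^ 68 = c5 ^ 68 = ad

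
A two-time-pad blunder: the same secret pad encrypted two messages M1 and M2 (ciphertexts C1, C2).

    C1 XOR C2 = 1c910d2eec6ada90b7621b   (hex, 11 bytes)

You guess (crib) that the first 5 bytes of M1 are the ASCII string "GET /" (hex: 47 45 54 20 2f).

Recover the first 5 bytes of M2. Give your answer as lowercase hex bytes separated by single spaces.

5b d4 59 0e c3

Since C1 ⊕ C2 = M1 ⊕ M2, XORing with the guessed M1 bytes yields the corresponding M2 bytes: M2 = (C1 ⊕ C2) ⊕ M1.
1c xor 47 = 5b
91 xor 45 = d4
0d xor 54 = 59
2e xor 20 = 0e
ec xor 2f = c3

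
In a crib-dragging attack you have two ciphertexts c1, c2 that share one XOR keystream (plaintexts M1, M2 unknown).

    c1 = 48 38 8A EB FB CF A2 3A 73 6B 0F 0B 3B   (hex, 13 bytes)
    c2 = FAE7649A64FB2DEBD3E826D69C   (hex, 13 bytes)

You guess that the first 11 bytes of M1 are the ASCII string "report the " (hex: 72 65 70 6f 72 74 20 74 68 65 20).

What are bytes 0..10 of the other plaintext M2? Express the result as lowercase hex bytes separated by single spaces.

c0 ba 9e 1e ed 40 af a5 c8 e6 09

First, c1 ⊕ c2 = (M1 ⊕ K) ⊕ (M2 ⊕ K) = M1 ⊕ M2, so the key drops out. Then M2 = (M1 ⊕ M2) ⊕ M1 over the first 11 bytes.
byte 0: (48 ⊕ fa) ⊕ 72 = b2 ⊕ 72 = c0
byte 1: (38 ⊕ e7) ⊕ 65 = df ⊕ 65 = ba
byte 2: (8a ⊕ 64) ⊕ 70 = ee ⊕ 70 = 9e
byte 3: (eb ⊕ 9a) ⊕ 6f = 71 ⊕ 6f = 1e
byte 4: (fb ⊕ 64) ⊕ 72 = 9f ⊕ 72 = ed
byte 5: (cf ⊕ fb) ⊕ 74 = 34 ⊕ 74 = 40
byte 6: (a2 ⊕ 2d) ⊕ 20 = 8f ⊕ 20 = af
byte 7: (3a ⊕ eb) ⊕ 74 = d1 ⊕ 74 = a5
byte 8: (73 ⊕ d3) ⊕ 68 = a0 ⊕ 68 = c8
byte 9: (6b ⊕ e8) ⊕ 65 = 83 ⊕ 65 = e6
byte 10: (0f ⊕ 26) ⊕ 20 = 29 ⊕ 20 = 09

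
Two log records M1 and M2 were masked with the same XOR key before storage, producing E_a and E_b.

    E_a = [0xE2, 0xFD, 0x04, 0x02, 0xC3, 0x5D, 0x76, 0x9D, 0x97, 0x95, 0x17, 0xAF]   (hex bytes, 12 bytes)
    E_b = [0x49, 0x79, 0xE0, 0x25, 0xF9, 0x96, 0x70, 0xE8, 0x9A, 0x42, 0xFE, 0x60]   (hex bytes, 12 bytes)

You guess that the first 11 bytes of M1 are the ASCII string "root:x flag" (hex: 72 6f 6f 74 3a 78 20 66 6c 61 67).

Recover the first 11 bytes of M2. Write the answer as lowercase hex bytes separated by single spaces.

First, E_a ⊕ E_b = (M1 ⊕ K) ⊕ (M2 ⊕ K) = M1 ⊕ M2, so the key drops out. Then M2 = (M1 ⊕ M2) ⊕ M1 over the first 11 bytes.
byte 0: (e2 xor 49) xor 72 = ab xor 72 = d9
byte 1: (fd xor 79) xor 6f = 84 xor 6f = eb
byte 2: (04 xor e0) xor 6f = e4 xor 6f = 8b
byte 3: (02 xor 25) xor 74 = 27 xor 74 = 53
byte 4: (c3 xor f9) xor 3a = 3a xor 3a = 00
byte 5: (5d xor 96) xor 78 = cb xor 78 = b3
byte 6: (76 xor 70) xor 20 = 06 xor 20 = 26
byte 7: (9d xor e8) xor 66 = 75 xor 66 = 13
byte 8: (97 xor 9a) xor 6c = 0d xor 6c = 61
byte 9: (95 xor 42) xor 61 = d7 xor 61 = b6
byte 10: (17 xor fe) xor 67 = e9 xor 67 = 8e

d9 eb 8b 53 00 b3 26 13 61 b6 8e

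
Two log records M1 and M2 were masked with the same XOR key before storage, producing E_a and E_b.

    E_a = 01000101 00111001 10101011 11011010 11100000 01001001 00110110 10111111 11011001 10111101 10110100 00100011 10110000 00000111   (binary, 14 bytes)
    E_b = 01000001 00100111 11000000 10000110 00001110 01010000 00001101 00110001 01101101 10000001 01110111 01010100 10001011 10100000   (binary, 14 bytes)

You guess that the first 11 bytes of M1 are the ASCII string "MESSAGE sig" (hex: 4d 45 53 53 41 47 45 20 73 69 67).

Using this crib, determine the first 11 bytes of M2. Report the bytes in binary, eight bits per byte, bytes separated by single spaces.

First, E_a ⊕ E_b = (M1 ⊕ K) ⊕ (M2 ⊕ K) = M1 ⊕ M2, so the key drops out. Then M2 = (M1 ⊕ M2) ⊕ M1 over the first 11 bytes.
byte 0: (45 XOR 41) XOR 4d = 04 XOR 4d = 49
byte 1: (39 XOR 27) XOR 45 = 1e XOR 45 = 5b
byte 2: (ab XOR c0) XOR 53 = 6b XOR 53 = 38
byte 3: (da XOR 86) XOR 53 = 5c XOR 53 = 0f
byte 4: (e0 XOR 0e) XOR 41 = ee XOR 41 = af
byte 5: (49 XOR 50) XOR 47 = 19 XOR 47 = 5e
byte 6: (36 XOR 0d) XOR 45 = 3b XOR 45 = 7e
byte 7: (bf XOR 31) XOR 20 = 8e XOR 20 = ae
byte 8: (d9 XOR 6d) XOR 73 = b4 XOR 73 = c7
byte 9: (bd XOR 81) XOR 69 = 3c XOR 69 = 55
byte 10: (b4 XOR 77) XOR 67 = c3 XOR 67 = a4

01001001 01011011 00111000 00001111 10101111 01011110 01111110 10101110 11000111 01010101 10100100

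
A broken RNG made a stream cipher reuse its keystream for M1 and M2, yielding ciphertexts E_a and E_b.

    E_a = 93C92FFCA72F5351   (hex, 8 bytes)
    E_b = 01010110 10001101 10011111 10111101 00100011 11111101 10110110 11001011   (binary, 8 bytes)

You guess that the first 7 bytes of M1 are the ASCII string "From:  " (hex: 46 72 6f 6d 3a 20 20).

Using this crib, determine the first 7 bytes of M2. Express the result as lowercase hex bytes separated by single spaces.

First, E_a ⊕ E_b = (M1 ⊕ K) ⊕ (M2 ⊕ K) = M1 ⊕ M2, so the key drops out. Then M2 = (M1 ⊕ M2) ⊕ M1 over the first 7 bytes.
byte 0: (93 XOR 56) XOR 46 = c5 XOR 46 = 83
byte 1: (c9 XOR 8d) XOR 72 = 44 XOR 72 = 36
byte 2: (2f XOR 9f) XOR 6f = b0 XOR 6f = df
byte 3: (fc XOR bd) XOR 6d = 41 XOR 6d = 2c
byte 4: (a7 XOR 23) XOR 3a = 84 XOR 3a = be
byte 5: (2f XOR fd) XOR 20 = d2 XOR 20 = f2
byte 6: (53 XOR b6) XOR 20 = e5 XOR 20 = c5

83 36 df 2c be f2 c5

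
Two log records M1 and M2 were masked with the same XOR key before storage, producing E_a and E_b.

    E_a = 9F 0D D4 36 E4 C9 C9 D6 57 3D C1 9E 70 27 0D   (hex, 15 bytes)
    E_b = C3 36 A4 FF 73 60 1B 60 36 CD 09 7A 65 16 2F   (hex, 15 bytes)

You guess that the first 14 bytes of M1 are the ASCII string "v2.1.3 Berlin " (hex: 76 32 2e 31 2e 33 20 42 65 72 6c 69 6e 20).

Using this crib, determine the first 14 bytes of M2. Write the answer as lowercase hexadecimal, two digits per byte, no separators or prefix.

2a095ef8b99af2f40482a48d7b11

First, E_a ⊕ E_b = (M1 ⊕ K) ⊕ (M2 ⊕ K) = M1 ⊕ M2, so the key drops out. Then M2 = (M1 ⊕ M2) ⊕ M1 over the first 14 bytes.
byte 0: (9f xor c3) xor 76 = 5c xor 76 = 2a
byte 1: (0d xor 36) xor 32 = 3b xor 32 = 09
byte 2: (d4 xor a4) xor 2e = 70 xor 2e = 5e
byte 3: (36 xor ff) xor 31 = c9 xor 31 = f8
byte 4: (e4 xor 73) xor 2e = 97 xor 2e = b9
byte 5: (c9 xor 60) xor 33 = a9 xor 33 = 9a
byte 6: (c9 xor 1b) xor 20 = d2 xor 20 = f2
byte 7: (d6 xor 60) xor 42 = b6 xor 42 = f4
byte 8: (57 xor 36) xor 65 = 61 xor 65 = 04
byte 9: (3d xor cd) xor 72 = f0 xor 72 = 82
byte 10: (c1 xor 09) xor 6c = c8 xor 6c = a4
byte 11: (9e xor 7a) xor 69 = e4 xor 69 = 8d
byte 12: (70 xor 65) xor 6e = 15 xor 6e = 7b
byte 13: (27 xor 16) xor 20 = 31 xor 20 = 11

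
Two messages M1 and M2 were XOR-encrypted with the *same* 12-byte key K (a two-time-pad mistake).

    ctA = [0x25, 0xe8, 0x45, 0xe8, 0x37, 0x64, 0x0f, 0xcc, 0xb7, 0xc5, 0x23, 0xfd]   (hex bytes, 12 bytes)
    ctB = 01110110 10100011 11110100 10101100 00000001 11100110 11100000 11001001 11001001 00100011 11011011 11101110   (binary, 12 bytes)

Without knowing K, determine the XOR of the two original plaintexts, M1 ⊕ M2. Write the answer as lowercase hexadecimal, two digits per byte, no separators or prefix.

ctA ⊕ ctB = (M1 ⊕ K) ⊕ (M2 ⊕ K) = M1 ⊕ M2 — the shared key cancels under XOR.
byte 0:  37 XOR 118 =  83
byte 1: 232 XOR 163 =  75
byte 2:  69 XOR 244 = 177
byte 3: 232 XOR 172 =  68
byte 4:  55 XOR   1 =  54
byte 5: 100 XOR 230 = 130
byte 6:  15 XOR 224 = 239
byte 7: 204 XOR 201 =   5
byte 8: 183 XOR 201 = 126
byte 9: 197 XOR  35 = 230
byte 10:  35 XOR 219 = 248
byte 11: 253 XOR 238 =  19

534bb1443682ef057ee6f813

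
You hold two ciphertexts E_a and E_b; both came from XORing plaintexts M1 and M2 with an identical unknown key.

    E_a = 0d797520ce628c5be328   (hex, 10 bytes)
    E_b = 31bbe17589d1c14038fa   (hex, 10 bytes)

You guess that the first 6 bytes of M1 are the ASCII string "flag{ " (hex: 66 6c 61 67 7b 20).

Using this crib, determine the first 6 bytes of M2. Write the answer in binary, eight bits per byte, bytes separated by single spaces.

First, E_a ⊕ E_b = (M1 ⊕ K) ⊕ (M2 ⊕ K) = M1 ⊕ M2, so the key drops out. Then M2 = (M1 ⊕ M2) ⊕ M1 over the first 6 bytes.
byte 0: (0d xor 31) xor 66 = 3c xor 66 = 5a
byte 1: (79 xor bb) xor 6c = c2 xor 6c = ae
byte 2: (75 xor e1) xor 61 = 94 xor 61 = f5
byte 3: (20 xor 75) xor 67 = 55 xor 67 = 32
byte 4: (ce xor 89) xor 7b = 47 xor 7b = 3c
byte 5: (62 xor d1) xor 20 = b3 xor 20 = 93

01011010 10101110 11110101 00110010 00111100 10010011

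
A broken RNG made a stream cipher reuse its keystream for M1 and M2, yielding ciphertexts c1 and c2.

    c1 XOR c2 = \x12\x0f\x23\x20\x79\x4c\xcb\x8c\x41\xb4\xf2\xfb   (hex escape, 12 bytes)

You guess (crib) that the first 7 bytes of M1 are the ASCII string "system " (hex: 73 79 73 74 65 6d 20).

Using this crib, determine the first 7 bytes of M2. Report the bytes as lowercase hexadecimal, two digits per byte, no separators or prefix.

617650541c21eb

Since c1 ⊕ c2 = M1 ⊕ M2, XORing with the guessed M1 bytes yields the corresponding M2 bytes: M2 = (c1 ⊕ c2) ⊕ M1.
12 ⊕ 73 = 61
0f ⊕ 79 = 76
23 ⊕ 73 = 50
20 ⊕ 74 = 54
79 ⊕ 65 = 1c
4c ⊕ 6d = 21
cb ⊕ 20 = eb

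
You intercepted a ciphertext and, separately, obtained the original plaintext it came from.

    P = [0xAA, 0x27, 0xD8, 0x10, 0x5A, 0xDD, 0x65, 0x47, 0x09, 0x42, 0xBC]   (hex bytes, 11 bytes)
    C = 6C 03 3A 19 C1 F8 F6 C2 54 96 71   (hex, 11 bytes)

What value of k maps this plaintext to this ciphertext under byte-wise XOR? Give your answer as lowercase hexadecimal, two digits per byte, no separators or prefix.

c624e2099b2593855dd4cd

Since C = P ⊕ k, XORing both sides with P gives k = P ⊕ C.
aa ^ 6c = c6
27 ^ 03 = 24
d8 ^ 3a = e2
10 ^ 19 = 09
5a ^ c1 = 9b
dd ^ f8 = 25
65 ^ f6 = 93
47 ^ c2 = 85
09 ^ 54 = 5d
42 ^ 96 = d4
bc ^ 71 = cd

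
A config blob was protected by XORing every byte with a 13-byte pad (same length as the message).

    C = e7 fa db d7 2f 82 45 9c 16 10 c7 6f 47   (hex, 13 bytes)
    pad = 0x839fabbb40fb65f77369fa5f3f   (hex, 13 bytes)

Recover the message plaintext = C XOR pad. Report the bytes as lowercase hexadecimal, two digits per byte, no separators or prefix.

6465706c6f79206b65793d3078

XOR is its own inverse, so applying the key byte-wise gives the result directly.
e7 ⊕ 83 = 64
fa ⊕ 9f = 65
db ⊕ ab = 70
d7 ⊕ bb = 6c
2f ⊕ 40 = 6f
82 ⊕ fb = 79
45 ⊕ 65 = 20
9c ⊕ f7 = 6b
16 ⊕ 73 = 65
10 ⊕ 69 = 79
c7 ⊕ fa = 3d
6f ⊕ 5f = 30
47 ⊕ 3f = 78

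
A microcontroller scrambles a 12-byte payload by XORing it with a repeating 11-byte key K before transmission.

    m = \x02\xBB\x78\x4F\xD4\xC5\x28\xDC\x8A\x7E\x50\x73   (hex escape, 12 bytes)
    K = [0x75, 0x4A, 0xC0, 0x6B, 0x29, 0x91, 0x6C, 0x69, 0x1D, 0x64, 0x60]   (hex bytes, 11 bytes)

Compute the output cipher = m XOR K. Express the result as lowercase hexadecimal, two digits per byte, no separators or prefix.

The 11-byte key repeats, so the effective keystream is 75 4a c0 6b 29 91 6c 69 1d 64 60 75.
byte 0: 02 ^ 75 = 77
byte 1: bb ^ 4a = f1
byte 2: 78 ^ c0 = b8
byte 3: 4f ^ 6b = 24
byte 4: d4 ^ 29 = fd
byte 5: c5 ^ 91 = 54
byte 6: 28 ^ 6c = 44
byte 7: dc ^ 69 = b5
byte 8: 8a ^ 1d = 97
byte 9: 7e ^ 64 = 1a
byte 10: 50 ^ 60 = 30
byte 11: 73 ^ 75 = 06

77f1b824fd5444b5971a3006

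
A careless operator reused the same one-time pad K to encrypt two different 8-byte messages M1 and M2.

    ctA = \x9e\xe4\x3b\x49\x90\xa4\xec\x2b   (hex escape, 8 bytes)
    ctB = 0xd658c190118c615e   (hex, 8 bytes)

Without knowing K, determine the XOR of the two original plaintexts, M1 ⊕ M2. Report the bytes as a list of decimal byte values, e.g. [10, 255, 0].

ctA ⊕ ctB = (M1 ⊕ K) ⊕ (M2 ⊕ K) = M1 ⊕ M2 — the shared key cancels under XOR.
9e xor d6 = 48
e4 xor 58 = bc
3b xor c1 = fa
49 xor 90 = d9
90 xor 11 = 81
a4 xor 8c = 28
ec xor 61 = 8d
2b xor 5e = 75

[72, 188, 250, 217, 129, 40, 141, 117]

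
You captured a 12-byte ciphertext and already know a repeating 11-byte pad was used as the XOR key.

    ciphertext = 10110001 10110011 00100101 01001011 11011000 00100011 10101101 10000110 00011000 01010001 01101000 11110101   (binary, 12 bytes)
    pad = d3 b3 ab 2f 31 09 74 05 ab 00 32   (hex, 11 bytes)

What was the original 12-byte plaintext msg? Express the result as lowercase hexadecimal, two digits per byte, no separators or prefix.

62008e64e92ad983b3515a26

The 11-byte key repeats, so the effective keystream is d3 b3 ab 2f 31 09 74 05 ab 00 32 d3.
byte 0: b1 xor d3 = 62
byte 1: b3 xor b3 = 00
byte 2: 25 xor ab = 8e
byte 3: 4b xor 2f = 64
byte 4: d8 xor 31 = e9
byte 5: 23 xor 09 = 2a
byte 6: ad xor 74 = d9
byte 7: 86 xor 05 = 83
byte 8: 18 xor ab = b3
byte 9: 51 xor 00 = 51
byte 10: 68 xor 32 = 5a
byte 11: f5 xor d3 = 26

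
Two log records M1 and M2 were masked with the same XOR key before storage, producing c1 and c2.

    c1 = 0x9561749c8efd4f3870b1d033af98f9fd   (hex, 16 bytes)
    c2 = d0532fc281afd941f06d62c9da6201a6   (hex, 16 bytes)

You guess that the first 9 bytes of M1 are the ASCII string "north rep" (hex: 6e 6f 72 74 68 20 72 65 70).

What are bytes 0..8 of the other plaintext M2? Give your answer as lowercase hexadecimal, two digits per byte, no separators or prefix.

2b5d292a6772e41cf0

First, c1 ⊕ c2 = (M1 ⊕ K) ⊕ (M2 ⊕ K) = M1 ⊕ M2, so the key drops out. Then M2 = (M1 ⊕ M2) ⊕ M1 over the first 9 bytes.
byte 0: (95 XOR d0) XOR 6e = 45 XOR 6e = 2b
byte 1: (61 XOR 53) XOR 6f = 32 XOR 6f = 5d
byte 2: (74 XOR 2f) XOR 72 = 5b XOR 72 = 29
byte 3: (9c XOR c2) XOR 74 = 5e XOR 74 = 2a
byte 4: (8e XOR 81) XOR 68 = 0f XOR 68 = 67
byte 5: (fd XOR af) XOR 20 = 52 XOR 20 = 72
byte 6: (4f XOR d9) XOR 72 = 96 XOR 72 = e4
byte 7: (38 XOR 41) XOR 65 = 79 XOR 65 = 1c
byte 8: (70 XOR f0) XOR 70 = 80 XOR 70 = f0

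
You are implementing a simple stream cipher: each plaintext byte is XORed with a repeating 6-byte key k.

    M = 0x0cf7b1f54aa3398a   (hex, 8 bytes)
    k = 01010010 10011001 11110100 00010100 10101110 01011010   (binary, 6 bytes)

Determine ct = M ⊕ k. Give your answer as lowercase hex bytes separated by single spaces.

5e 6e 45 e1 e4 f9 6b 13

The 6-byte key repeats, so the effective keystream is 52 99 f4 14 ae 5a 52 99.
byte 0: 0c ⊕ 52 = 5e
byte 1: f7 ⊕ 99 = 6e
byte 2: b1 ⊕ f4 = 45
byte 3: f5 ⊕ 14 = e1
byte 4: 4a ⊕ ae = e4
byte 5: a3 ⊕ 5a = f9
byte 6: 39 ⊕ 52 = 6b
byte 7: 8a ⊕ 99 = 13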